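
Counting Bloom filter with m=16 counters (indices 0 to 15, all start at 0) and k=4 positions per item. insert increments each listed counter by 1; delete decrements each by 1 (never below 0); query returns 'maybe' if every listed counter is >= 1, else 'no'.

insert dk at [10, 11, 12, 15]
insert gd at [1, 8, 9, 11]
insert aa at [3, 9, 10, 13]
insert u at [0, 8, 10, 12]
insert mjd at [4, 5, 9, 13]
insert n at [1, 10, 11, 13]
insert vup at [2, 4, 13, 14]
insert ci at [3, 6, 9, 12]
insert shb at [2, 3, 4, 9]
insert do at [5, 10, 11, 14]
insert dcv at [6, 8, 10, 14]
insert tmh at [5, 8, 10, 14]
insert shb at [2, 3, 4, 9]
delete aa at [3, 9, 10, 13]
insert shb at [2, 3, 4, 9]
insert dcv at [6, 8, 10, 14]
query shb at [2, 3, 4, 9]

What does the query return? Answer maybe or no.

Step 1: insert dk at [10, 11, 12, 15] -> counters=[0,0,0,0,0,0,0,0,0,0,1,1,1,0,0,1]
Step 2: insert gd at [1, 8, 9, 11] -> counters=[0,1,0,0,0,0,0,0,1,1,1,2,1,0,0,1]
Step 3: insert aa at [3, 9, 10, 13] -> counters=[0,1,0,1,0,0,0,0,1,2,2,2,1,1,0,1]
Step 4: insert u at [0, 8, 10, 12] -> counters=[1,1,0,1,0,0,0,0,2,2,3,2,2,1,0,1]
Step 5: insert mjd at [4, 5, 9, 13] -> counters=[1,1,0,1,1,1,0,0,2,3,3,2,2,2,0,1]
Step 6: insert n at [1, 10, 11, 13] -> counters=[1,2,0,1,1,1,0,0,2,3,4,3,2,3,0,1]
Step 7: insert vup at [2, 4, 13, 14] -> counters=[1,2,1,1,2,1,0,0,2,3,4,3,2,4,1,1]
Step 8: insert ci at [3, 6, 9, 12] -> counters=[1,2,1,2,2,1,1,0,2,4,4,3,3,4,1,1]
Step 9: insert shb at [2, 3, 4, 9] -> counters=[1,2,2,3,3,1,1,0,2,5,4,3,3,4,1,1]
Step 10: insert do at [5, 10, 11, 14] -> counters=[1,2,2,3,3,2,1,0,2,5,5,4,3,4,2,1]
Step 11: insert dcv at [6, 8, 10, 14] -> counters=[1,2,2,3,3,2,2,0,3,5,6,4,3,4,3,1]
Step 12: insert tmh at [5, 8, 10, 14] -> counters=[1,2,2,3,3,3,2,0,4,5,7,4,3,4,4,1]
Step 13: insert shb at [2, 3, 4, 9] -> counters=[1,2,3,4,4,3,2,0,4,6,7,4,3,4,4,1]
Step 14: delete aa at [3, 9, 10, 13] -> counters=[1,2,3,3,4,3,2,0,4,5,6,4,3,3,4,1]
Step 15: insert shb at [2, 3, 4, 9] -> counters=[1,2,4,4,5,3,2,0,4,6,6,4,3,3,4,1]
Step 16: insert dcv at [6, 8, 10, 14] -> counters=[1,2,4,4,5,3,3,0,5,6,7,4,3,3,5,1]
Query shb: check counters[2]=4 counters[3]=4 counters[4]=5 counters[9]=6 -> maybe

Answer: maybe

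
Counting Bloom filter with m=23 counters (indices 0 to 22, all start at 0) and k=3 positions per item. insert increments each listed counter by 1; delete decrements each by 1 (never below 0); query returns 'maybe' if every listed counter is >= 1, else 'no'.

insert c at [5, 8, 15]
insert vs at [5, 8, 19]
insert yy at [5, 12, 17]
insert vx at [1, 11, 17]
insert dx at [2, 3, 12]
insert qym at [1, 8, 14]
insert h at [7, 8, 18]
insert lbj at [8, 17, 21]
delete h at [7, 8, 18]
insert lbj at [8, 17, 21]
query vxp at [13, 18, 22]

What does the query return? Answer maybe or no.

Step 1: insert c at [5, 8, 15] -> counters=[0,0,0,0,0,1,0,0,1,0,0,0,0,0,0,1,0,0,0,0,0,0,0]
Step 2: insert vs at [5, 8, 19] -> counters=[0,0,0,0,0,2,0,0,2,0,0,0,0,0,0,1,0,0,0,1,0,0,0]
Step 3: insert yy at [5, 12, 17] -> counters=[0,0,0,0,0,3,0,0,2,0,0,0,1,0,0,1,0,1,0,1,0,0,0]
Step 4: insert vx at [1, 11, 17] -> counters=[0,1,0,0,0,3,0,0,2,0,0,1,1,0,0,1,0,2,0,1,0,0,0]
Step 5: insert dx at [2, 3, 12] -> counters=[0,1,1,1,0,3,0,0,2,0,0,1,2,0,0,1,0,2,0,1,0,0,0]
Step 6: insert qym at [1, 8, 14] -> counters=[0,2,1,1,0,3,0,0,3,0,0,1,2,0,1,1,0,2,0,1,0,0,0]
Step 7: insert h at [7, 8, 18] -> counters=[0,2,1,1,0,3,0,1,4,0,0,1,2,0,1,1,0,2,1,1,0,0,0]
Step 8: insert lbj at [8, 17, 21] -> counters=[0,2,1,1,0,3,0,1,5,0,0,1,2,0,1,1,0,3,1,1,0,1,0]
Step 9: delete h at [7, 8, 18] -> counters=[0,2,1,1,0,3,0,0,4,0,0,1,2,0,1,1,0,3,0,1,0,1,0]
Step 10: insert lbj at [8, 17, 21] -> counters=[0,2,1,1,0,3,0,0,5,0,0,1,2,0,1,1,0,4,0,1,0,2,0]
Query vxp: check counters[13]=0 counters[18]=0 counters[22]=0 -> no

Answer: no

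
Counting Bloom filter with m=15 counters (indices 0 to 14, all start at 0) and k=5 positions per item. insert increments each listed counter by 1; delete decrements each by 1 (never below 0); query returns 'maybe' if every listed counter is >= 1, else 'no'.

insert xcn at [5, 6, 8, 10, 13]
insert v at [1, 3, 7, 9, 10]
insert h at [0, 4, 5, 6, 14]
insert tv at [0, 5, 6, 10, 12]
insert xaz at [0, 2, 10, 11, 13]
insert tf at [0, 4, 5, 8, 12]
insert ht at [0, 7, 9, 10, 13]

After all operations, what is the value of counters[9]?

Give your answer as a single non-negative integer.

Answer: 2

Derivation:
Step 1: insert xcn at [5, 6, 8, 10, 13] -> counters=[0,0,0,0,0,1,1,0,1,0,1,0,0,1,0]
Step 2: insert v at [1, 3, 7, 9, 10] -> counters=[0,1,0,1,0,1,1,1,1,1,2,0,0,1,0]
Step 3: insert h at [0, 4, 5, 6, 14] -> counters=[1,1,0,1,1,2,2,1,1,1,2,0,0,1,1]
Step 4: insert tv at [0, 5, 6, 10, 12] -> counters=[2,1,0,1,1,3,3,1,1,1,3,0,1,1,1]
Step 5: insert xaz at [0, 2, 10, 11, 13] -> counters=[3,1,1,1,1,3,3,1,1,1,4,1,1,2,1]
Step 6: insert tf at [0, 4, 5, 8, 12] -> counters=[4,1,1,1,2,4,3,1,2,1,4,1,2,2,1]
Step 7: insert ht at [0, 7, 9, 10, 13] -> counters=[5,1,1,1,2,4,3,2,2,2,5,1,2,3,1]
Final counters=[5,1,1,1,2,4,3,2,2,2,5,1,2,3,1] -> counters[9]=2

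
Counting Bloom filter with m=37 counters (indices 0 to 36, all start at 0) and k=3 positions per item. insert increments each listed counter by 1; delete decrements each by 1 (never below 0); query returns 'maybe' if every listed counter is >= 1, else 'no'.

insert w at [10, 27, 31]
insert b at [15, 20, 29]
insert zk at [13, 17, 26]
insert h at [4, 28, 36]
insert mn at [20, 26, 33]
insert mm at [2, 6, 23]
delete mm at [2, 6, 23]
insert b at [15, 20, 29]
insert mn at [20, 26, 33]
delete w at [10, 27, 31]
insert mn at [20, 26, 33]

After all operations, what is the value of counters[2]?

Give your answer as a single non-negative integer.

Step 1: insert w at [10, 27, 31] -> counters=[0,0,0,0,0,0,0,0,0,0,1,0,0,0,0,0,0,0,0,0,0,0,0,0,0,0,0,1,0,0,0,1,0,0,0,0,0]
Step 2: insert b at [15, 20, 29] -> counters=[0,0,0,0,0,0,0,0,0,0,1,0,0,0,0,1,0,0,0,0,1,0,0,0,0,0,0,1,0,1,0,1,0,0,0,0,0]
Step 3: insert zk at [13, 17, 26] -> counters=[0,0,0,0,0,0,0,0,0,0,1,0,0,1,0,1,0,1,0,0,1,0,0,0,0,0,1,1,0,1,0,1,0,0,0,0,0]
Step 4: insert h at [4, 28, 36] -> counters=[0,0,0,0,1,0,0,0,0,0,1,0,0,1,0,1,0,1,0,0,1,0,0,0,0,0,1,1,1,1,0,1,0,0,0,0,1]
Step 5: insert mn at [20, 26, 33] -> counters=[0,0,0,0,1,0,0,0,0,0,1,0,0,1,0,1,0,1,0,0,2,0,0,0,0,0,2,1,1,1,0,1,0,1,0,0,1]
Step 6: insert mm at [2, 6, 23] -> counters=[0,0,1,0,1,0,1,0,0,0,1,0,0,1,0,1,0,1,0,0,2,0,0,1,0,0,2,1,1,1,0,1,0,1,0,0,1]
Step 7: delete mm at [2, 6, 23] -> counters=[0,0,0,0,1,0,0,0,0,0,1,0,0,1,0,1,0,1,0,0,2,0,0,0,0,0,2,1,1,1,0,1,0,1,0,0,1]
Step 8: insert b at [15, 20, 29] -> counters=[0,0,0,0,1,0,0,0,0,0,1,0,0,1,0,2,0,1,0,0,3,0,0,0,0,0,2,1,1,2,0,1,0,1,0,0,1]
Step 9: insert mn at [20, 26, 33] -> counters=[0,0,0,0,1,0,0,0,0,0,1,0,0,1,0,2,0,1,0,0,4,0,0,0,0,0,3,1,1,2,0,1,0,2,0,0,1]
Step 10: delete w at [10, 27, 31] -> counters=[0,0,0,0,1,0,0,0,0,0,0,0,0,1,0,2,0,1,0,0,4,0,0,0,0,0,3,0,1,2,0,0,0,2,0,0,1]
Step 11: insert mn at [20, 26, 33] -> counters=[0,0,0,0,1,0,0,0,0,0,0,0,0,1,0,2,0,1,0,0,5,0,0,0,0,0,4,0,1,2,0,0,0,3,0,0,1]
Final counters=[0,0,0,0,1,0,0,0,0,0,0,0,0,1,0,2,0,1,0,0,5,0,0,0,0,0,4,0,1,2,0,0,0,3,0,0,1] -> counters[2]=0

Answer: 0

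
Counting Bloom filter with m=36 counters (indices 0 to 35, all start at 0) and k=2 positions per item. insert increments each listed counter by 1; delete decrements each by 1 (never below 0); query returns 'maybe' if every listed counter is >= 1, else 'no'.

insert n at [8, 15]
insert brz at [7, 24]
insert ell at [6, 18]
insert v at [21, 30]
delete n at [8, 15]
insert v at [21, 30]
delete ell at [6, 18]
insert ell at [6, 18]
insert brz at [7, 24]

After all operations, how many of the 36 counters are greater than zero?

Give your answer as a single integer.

Answer: 6

Derivation:
Step 1: insert n at [8, 15] -> counters=[0,0,0,0,0,0,0,0,1,0,0,0,0,0,0,1,0,0,0,0,0,0,0,0,0,0,0,0,0,0,0,0,0,0,0,0]
Step 2: insert brz at [7, 24] -> counters=[0,0,0,0,0,0,0,1,1,0,0,0,0,0,0,1,0,0,0,0,0,0,0,0,1,0,0,0,0,0,0,0,0,0,0,0]
Step 3: insert ell at [6, 18] -> counters=[0,0,0,0,0,0,1,1,1,0,0,0,0,0,0,1,0,0,1,0,0,0,0,0,1,0,0,0,0,0,0,0,0,0,0,0]
Step 4: insert v at [21, 30] -> counters=[0,0,0,0,0,0,1,1,1,0,0,0,0,0,0,1,0,0,1,0,0,1,0,0,1,0,0,0,0,0,1,0,0,0,0,0]
Step 5: delete n at [8, 15] -> counters=[0,0,0,0,0,0,1,1,0,0,0,0,0,0,0,0,0,0,1,0,0,1,0,0,1,0,0,0,0,0,1,0,0,0,0,0]
Step 6: insert v at [21, 30] -> counters=[0,0,0,0,0,0,1,1,0,0,0,0,0,0,0,0,0,0,1,0,0,2,0,0,1,0,0,0,0,0,2,0,0,0,0,0]
Step 7: delete ell at [6, 18] -> counters=[0,0,0,0,0,0,0,1,0,0,0,0,0,0,0,0,0,0,0,0,0,2,0,0,1,0,0,0,0,0,2,0,0,0,0,0]
Step 8: insert ell at [6, 18] -> counters=[0,0,0,0,0,0,1,1,0,0,0,0,0,0,0,0,0,0,1,0,0,2,0,0,1,0,0,0,0,0,2,0,0,0,0,0]
Step 9: insert brz at [7, 24] -> counters=[0,0,0,0,0,0,1,2,0,0,0,0,0,0,0,0,0,0,1,0,0,2,0,0,2,0,0,0,0,0,2,0,0,0,0,0]
Final counters=[0,0,0,0,0,0,1,2,0,0,0,0,0,0,0,0,0,0,1,0,0,2,0,0,2,0,0,0,0,0,2,0,0,0,0,0] -> 6 nonzero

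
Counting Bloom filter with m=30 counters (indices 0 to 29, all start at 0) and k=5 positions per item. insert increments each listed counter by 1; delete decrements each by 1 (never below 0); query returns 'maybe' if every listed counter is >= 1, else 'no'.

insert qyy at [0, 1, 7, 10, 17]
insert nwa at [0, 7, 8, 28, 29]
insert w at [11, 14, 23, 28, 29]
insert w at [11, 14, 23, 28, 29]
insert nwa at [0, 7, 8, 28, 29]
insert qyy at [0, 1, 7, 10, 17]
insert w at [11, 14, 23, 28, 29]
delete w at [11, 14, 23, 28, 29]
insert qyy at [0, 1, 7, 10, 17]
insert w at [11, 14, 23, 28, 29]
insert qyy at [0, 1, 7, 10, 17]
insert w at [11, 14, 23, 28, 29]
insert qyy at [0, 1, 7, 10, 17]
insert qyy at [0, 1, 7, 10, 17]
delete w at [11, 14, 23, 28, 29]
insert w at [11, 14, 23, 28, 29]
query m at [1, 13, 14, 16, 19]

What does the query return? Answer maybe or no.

Step 1: insert qyy at [0, 1, 7, 10, 17] -> counters=[1,1,0,0,0,0,0,1,0,0,1,0,0,0,0,0,0,1,0,0,0,0,0,0,0,0,0,0,0,0]
Step 2: insert nwa at [0, 7, 8, 28, 29] -> counters=[2,1,0,0,0,0,0,2,1,0,1,0,0,0,0,0,0,1,0,0,0,0,0,0,0,0,0,0,1,1]
Step 3: insert w at [11, 14, 23, 28, 29] -> counters=[2,1,0,0,0,0,0,2,1,0,1,1,0,0,1,0,0,1,0,0,0,0,0,1,0,0,0,0,2,2]
Step 4: insert w at [11, 14, 23, 28, 29] -> counters=[2,1,0,0,0,0,0,2,1,0,1,2,0,0,2,0,0,1,0,0,0,0,0,2,0,0,0,0,3,3]
Step 5: insert nwa at [0, 7, 8, 28, 29] -> counters=[3,1,0,0,0,0,0,3,2,0,1,2,0,0,2,0,0,1,0,0,0,0,0,2,0,0,0,0,4,4]
Step 6: insert qyy at [0, 1, 7, 10, 17] -> counters=[4,2,0,0,0,0,0,4,2,0,2,2,0,0,2,0,0,2,0,0,0,0,0,2,0,0,0,0,4,4]
Step 7: insert w at [11, 14, 23, 28, 29] -> counters=[4,2,0,0,0,0,0,4,2,0,2,3,0,0,3,0,0,2,0,0,0,0,0,3,0,0,0,0,5,5]
Step 8: delete w at [11, 14, 23, 28, 29] -> counters=[4,2,0,0,0,0,0,4,2,0,2,2,0,0,2,0,0,2,0,0,0,0,0,2,0,0,0,0,4,4]
Step 9: insert qyy at [0, 1, 7, 10, 17] -> counters=[5,3,0,0,0,0,0,5,2,0,3,2,0,0,2,0,0,3,0,0,0,0,0,2,0,0,0,0,4,4]
Step 10: insert w at [11, 14, 23, 28, 29] -> counters=[5,3,0,0,0,0,0,5,2,0,3,3,0,0,3,0,0,3,0,0,0,0,0,3,0,0,0,0,5,5]
Step 11: insert qyy at [0, 1, 7, 10, 17] -> counters=[6,4,0,0,0,0,0,6,2,0,4,3,0,0,3,0,0,4,0,0,0,0,0,3,0,0,0,0,5,5]
Step 12: insert w at [11, 14, 23, 28, 29] -> counters=[6,4,0,0,0,0,0,6,2,0,4,4,0,0,4,0,0,4,0,0,0,0,0,4,0,0,0,0,6,6]
Step 13: insert qyy at [0, 1, 7, 10, 17] -> counters=[7,5,0,0,0,0,0,7,2,0,5,4,0,0,4,0,0,5,0,0,0,0,0,4,0,0,0,0,6,6]
Step 14: insert qyy at [0, 1, 7, 10, 17] -> counters=[8,6,0,0,0,0,0,8,2,0,6,4,0,0,4,0,0,6,0,0,0,0,0,4,0,0,0,0,6,6]
Step 15: delete w at [11, 14, 23, 28, 29] -> counters=[8,6,0,0,0,0,0,8,2,0,6,3,0,0,3,0,0,6,0,0,0,0,0,3,0,0,0,0,5,5]
Step 16: insert w at [11, 14, 23, 28, 29] -> counters=[8,6,0,0,0,0,0,8,2,0,6,4,0,0,4,0,0,6,0,0,0,0,0,4,0,0,0,0,6,6]
Query m: check counters[1]=6 counters[13]=0 counters[14]=4 counters[16]=0 counters[19]=0 -> no

Answer: no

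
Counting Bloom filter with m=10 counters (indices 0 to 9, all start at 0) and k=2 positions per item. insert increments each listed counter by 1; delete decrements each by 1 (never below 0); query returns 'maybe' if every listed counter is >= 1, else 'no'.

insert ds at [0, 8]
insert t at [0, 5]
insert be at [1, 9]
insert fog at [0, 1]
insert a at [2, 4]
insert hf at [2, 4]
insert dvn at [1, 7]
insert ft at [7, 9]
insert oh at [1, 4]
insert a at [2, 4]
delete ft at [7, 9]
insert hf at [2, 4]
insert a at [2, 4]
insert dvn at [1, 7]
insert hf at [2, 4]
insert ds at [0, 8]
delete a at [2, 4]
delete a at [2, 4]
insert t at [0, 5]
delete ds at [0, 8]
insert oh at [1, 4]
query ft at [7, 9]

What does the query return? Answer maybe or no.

Answer: maybe

Derivation:
Step 1: insert ds at [0, 8] -> counters=[1,0,0,0,0,0,0,0,1,0]
Step 2: insert t at [0, 5] -> counters=[2,0,0,0,0,1,0,0,1,0]
Step 3: insert be at [1, 9] -> counters=[2,1,0,0,0,1,0,0,1,1]
Step 4: insert fog at [0, 1] -> counters=[3,2,0,0,0,1,0,0,1,1]
Step 5: insert a at [2, 4] -> counters=[3,2,1,0,1,1,0,0,1,1]
Step 6: insert hf at [2, 4] -> counters=[3,2,2,0,2,1,0,0,1,1]
Step 7: insert dvn at [1, 7] -> counters=[3,3,2,0,2,1,0,1,1,1]
Step 8: insert ft at [7, 9] -> counters=[3,3,2,0,2,1,0,2,1,2]
Step 9: insert oh at [1, 4] -> counters=[3,4,2,0,3,1,0,2,1,2]
Step 10: insert a at [2, 4] -> counters=[3,4,3,0,4,1,0,2,1,2]
Step 11: delete ft at [7, 9] -> counters=[3,4,3,0,4,1,0,1,1,1]
Step 12: insert hf at [2, 4] -> counters=[3,4,4,0,5,1,0,1,1,1]
Step 13: insert a at [2, 4] -> counters=[3,4,5,0,6,1,0,1,1,1]
Step 14: insert dvn at [1, 7] -> counters=[3,5,5,0,6,1,0,2,1,1]
Step 15: insert hf at [2, 4] -> counters=[3,5,6,0,7,1,0,2,1,1]
Step 16: insert ds at [0, 8] -> counters=[4,5,6,0,7,1,0,2,2,1]
Step 17: delete a at [2, 4] -> counters=[4,5,5,0,6,1,0,2,2,1]
Step 18: delete a at [2, 4] -> counters=[4,5,4,0,5,1,0,2,2,1]
Step 19: insert t at [0, 5] -> counters=[5,5,4,0,5,2,0,2,2,1]
Step 20: delete ds at [0, 8] -> counters=[4,5,4,0,5,2,0,2,1,1]
Step 21: insert oh at [1, 4] -> counters=[4,6,4,0,6,2,0,2,1,1]
Query ft: check counters[7]=2 counters[9]=1 -> maybe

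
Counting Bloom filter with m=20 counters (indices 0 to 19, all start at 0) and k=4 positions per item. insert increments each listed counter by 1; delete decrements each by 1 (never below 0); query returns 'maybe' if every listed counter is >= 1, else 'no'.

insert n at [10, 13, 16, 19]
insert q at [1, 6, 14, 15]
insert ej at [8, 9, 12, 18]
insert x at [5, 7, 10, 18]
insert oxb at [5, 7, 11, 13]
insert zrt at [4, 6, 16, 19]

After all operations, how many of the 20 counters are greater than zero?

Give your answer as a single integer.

Step 1: insert n at [10, 13, 16, 19] -> counters=[0,0,0,0,0,0,0,0,0,0,1,0,0,1,0,0,1,0,0,1]
Step 2: insert q at [1, 6, 14, 15] -> counters=[0,1,0,0,0,0,1,0,0,0,1,0,0,1,1,1,1,0,0,1]
Step 3: insert ej at [8, 9, 12, 18] -> counters=[0,1,0,0,0,0,1,0,1,1,1,0,1,1,1,1,1,0,1,1]
Step 4: insert x at [5, 7, 10, 18] -> counters=[0,1,0,0,0,1,1,1,1,1,2,0,1,1,1,1,1,0,2,1]
Step 5: insert oxb at [5, 7, 11, 13] -> counters=[0,1,0,0,0,2,1,2,1,1,2,1,1,2,1,1,1,0,2,1]
Step 6: insert zrt at [4, 6, 16, 19] -> counters=[0,1,0,0,1,2,2,2,1,1,2,1,1,2,1,1,2,0,2,2]
Final counters=[0,1,0,0,1,2,2,2,1,1,2,1,1,2,1,1,2,0,2,2] -> 16 nonzero

Answer: 16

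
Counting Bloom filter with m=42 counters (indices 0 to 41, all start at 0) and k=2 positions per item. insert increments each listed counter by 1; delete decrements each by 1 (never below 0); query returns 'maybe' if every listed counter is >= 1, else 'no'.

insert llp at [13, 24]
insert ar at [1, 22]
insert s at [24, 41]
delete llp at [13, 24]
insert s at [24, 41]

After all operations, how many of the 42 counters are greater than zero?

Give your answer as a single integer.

Step 1: insert llp at [13, 24] -> counters=[0,0,0,0,0,0,0,0,0,0,0,0,0,1,0,0,0,0,0,0,0,0,0,0,1,0,0,0,0,0,0,0,0,0,0,0,0,0,0,0,0,0]
Step 2: insert ar at [1, 22] -> counters=[0,1,0,0,0,0,0,0,0,0,0,0,0,1,0,0,0,0,0,0,0,0,1,0,1,0,0,0,0,0,0,0,0,0,0,0,0,0,0,0,0,0]
Step 3: insert s at [24, 41] -> counters=[0,1,0,0,0,0,0,0,0,0,0,0,0,1,0,0,0,0,0,0,0,0,1,0,2,0,0,0,0,0,0,0,0,0,0,0,0,0,0,0,0,1]
Step 4: delete llp at [13, 24] -> counters=[0,1,0,0,0,0,0,0,0,0,0,0,0,0,0,0,0,0,0,0,0,0,1,0,1,0,0,0,0,0,0,0,0,0,0,0,0,0,0,0,0,1]
Step 5: insert s at [24, 41] -> counters=[0,1,0,0,0,0,0,0,0,0,0,0,0,0,0,0,0,0,0,0,0,0,1,0,2,0,0,0,0,0,0,0,0,0,0,0,0,0,0,0,0,2]
Final counters=[0,1,0,0,0,0,0,0,0,0,0,0,0,0,0,0,0,0,0,0,0,0,1,0,2,0,0,0,0,0,0,0,0,0,0,0,0,0,0,0,0,2] -> 4 nonzero

Answer: 4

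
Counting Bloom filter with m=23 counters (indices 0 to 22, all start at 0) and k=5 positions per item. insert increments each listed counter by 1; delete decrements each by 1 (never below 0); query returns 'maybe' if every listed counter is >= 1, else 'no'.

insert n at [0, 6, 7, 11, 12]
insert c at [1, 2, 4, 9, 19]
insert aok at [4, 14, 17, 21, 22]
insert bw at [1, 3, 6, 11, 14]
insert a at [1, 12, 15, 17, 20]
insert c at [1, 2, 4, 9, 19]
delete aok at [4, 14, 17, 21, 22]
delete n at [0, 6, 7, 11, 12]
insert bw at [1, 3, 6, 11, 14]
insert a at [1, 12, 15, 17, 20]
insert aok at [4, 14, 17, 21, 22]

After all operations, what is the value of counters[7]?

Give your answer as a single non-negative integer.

Answer: 0

Derivation:
Step 1: insert n at [0, 6, 7, 11, 12] -> counters=[1,0,0,0,0,0,1,1,0,0,0,1,1,0,0,0,0,0,0,0,0,0,0]
Step 2: insert c at [1, 2, 4, 9, 19] -> counters=[1,1,1,0,1,0,1,1,0,1,0,1,1,0,0,0,0,0,0,1,0,0,0]
Step 3: insert aok at [4, 14, 17, 21, 22] -> counters=[1,1,1,0,2,0,1,1,0,1,0,1,1,0,1,0,0,1,0,1,0,1,1]
Step 4: insert bw at [1, 3, 6, 11, 14] -> counters=[1,2,1,1,2,0,2,1,0,1,0,2,1,0,2,0,0,1,0,1,0,1,1]
Step 5: insert a at [1, 12, 15, 17, 20] -> counters=[1,3,1,1,2,0,2,1,0,1,0,2,2,0,2,1,0,2,0,1,1,1,1]
Step 6: insert c at [1, 2, 4, 9, 19] -> counters=[1,4,2,1,3,0,2,1,0,2,0,2,2,0,2,1,0,2,0,2,1,1,1]
Step 7: delete aok at [4, 14, 17, 21, 22] -> counters=[1,4,2,1,2,0,2,1,0,2,0,2,2,0,1,1,0,1,0,2,1,0,0]
Step 8: delete n at [0, 6, 7, 11, 12] -> counters=[0,4,2,1,2,0,1,0,0,2,0,1,1,0,1,1,0,1,0,2,1,0,0]
Step 9: insert bw at [1, 3, 6, 11, 14] -> counters=[0,5,2,2,2,0,2,0,0,2,0,2,1,0,2,1,0,1,0,2,1,0,0]
Step 10: insert a at [1, 12, 15, 17, 20] -> counters=[0,6,2,2,2,0,2,0,0,2,0,2,2,0,2,2,0,2,0,2,2,0,0]
Step 11: insert aok at [4, 14, 17, 21, 22] -> counters=[0,6,2,2,3,0,2,0,0,2,0,2,2,0,3,2,0,3,0,2,2,1,1]
Final counters=[0,6,2,2,3,0,2,0,0,2,0,2,2,0,3,2,0,3,0,2,2,1,1] -> counters[7]=0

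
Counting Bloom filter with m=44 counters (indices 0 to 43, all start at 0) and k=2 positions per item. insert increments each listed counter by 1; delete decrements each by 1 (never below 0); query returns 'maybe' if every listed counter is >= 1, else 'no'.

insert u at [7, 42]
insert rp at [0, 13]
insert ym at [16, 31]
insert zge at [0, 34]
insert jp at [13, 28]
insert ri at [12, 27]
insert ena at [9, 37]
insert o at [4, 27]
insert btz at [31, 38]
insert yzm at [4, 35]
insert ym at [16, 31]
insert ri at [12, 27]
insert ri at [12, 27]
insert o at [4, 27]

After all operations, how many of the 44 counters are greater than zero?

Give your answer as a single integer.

Step 1: insert u at [7, 42] -> counters=[0,0,0,0,0,0,0,1,0,0,0,0,0,0,0,0,0,0,0,0,0,0,0,0,0,0,0,0,0,0,0,0,0,0,0,0,0,0,0,0,0,0,1,0]
Step 2: insert rp at [0, 13] -> counters=[1,0,0,0,0,0,0,1,0,0,0,0,0,1,0,0,0,0,0,0,0,0,0,0,0,0,0,0,0,0,0,0,0,0,0,0,0,0,0,0,0,0,1,0]
Step 3: insert ym at [16, 31] -> counters=[1,0,0,0,0,0,0,1,0,0,0,0,0,1,0,0,1,0,0,0,0,0,0,0,0,0,0,0,0,0,0,1,0,0,0,0,0,0,0,0,0,0,1,0]
Step 4: insert zge at [0, 34] -> counters=[2,0,0,0,0,0,0,1,0,0,0,0,0,1,0,0,1,0,0,0,0,0,0,0,0,0,0,0,0,0,0,1,0,0,1,0,0,0,0,0,0,0,1,0]
Step 5: insert jp at [13, 28] -> counters=[2,0,0,0,0,0,0,1,0,0,0,0,0,2,0,0,1,0,0,0,0,0,0,0,0,0,0,0,1,0,0,1,0,0,1,0,0,0,0,0,0,0,1,0]
Step 6: insert ri at [12, 27] -> counters=[2,0,0,0,0,0,0,1,0,0,0,0,1,2,0,0,1,0,0,0,0,0,0,0,0,0,0,1,1,0,0,1,0,0,1,0,0,0,0,0,0,0,1,0]
Step 7: insert ena at [9, 37] -> counters=[2,0,0,0,0,0,0,1,0,1,0,0,1,2,0,0,1,0,0,0,0,0,0,0,0,0,0,1,1,0,0,1,0,0,1,0,0,1,0,0,0,0,1,0]
Step 8: insert o at [4, 27] -> counters=[2,0,0,0,1,0,0,1,0,1,0,0,1,2,0,0,1,0,0,0,0,0,0,0,0,0,0,2,1,0,0,1,0,0,1,0,0,1,0,0,0,0,1,0]
Step 9: insert btz at [31, 38] -> counters=[2,0,0,0,1,0,0,1,0,1,0,0,1,2,0,0,1,0,0,0,0,0,0,0,0,0,0,2,1,0,0,2,0,0,1,0,0,1,1,0,0,0,1,0]
Step 10: insert yzm at [4, 35] -> counters=[2,0,0,0,2,0,0,1,0,1,0,0,1,2,0,0,1,0,0,0,0,0,0,0,0,0,0,2,1,0,0,2,0,0,1,1,0,1,1,0,0,0,1,0]
Step 11: insert ym at [16, 31] -> counters=[2,0,0,0,2,0,0,1,0,1,0,0,1,2,0,0,2,0,0,0,0,0,0,0,0,0,0,2,1,0,0,3,0,0,1,1,0,1,1,0,0,0,1,0]
Step 12: insert ri at [12, 27] -> counters=[2,0,0,0,2,0,0,1,0,1,0,0,2,2,0,0,2,0,0,0,0,0,0,0,0,0,0,3,1,0,0,3,0,0,1,1,0,1,1,0,0,0,1,0]
Step 13: insert ri at [12, 27] -> counters=[2,0,0,0,2,0,0,1,0,1,0,0,3,2,0,0,2,0,0,0,0,0,0,0,0,0,0,4,1,0,0,3,0,0,1,1,0,1,1,0,0,0,1,0]
Step 14: insert o at [4, 27] -> counters=[2,0,0,0,3,0,0,1,0,1,0,0,3,2,0,0,2,0,0,0,0,0,0,0,0,0,0,5,1,0,0,3,0,0,1,1,0,1,1,0,0,0,1,0]
Final counters=[2,0,0,0,3,0,0,1,0,1,0,0,3,2,0,0,2,0,0,0,0,0,0,0,0,0,0,5,1,0,0,3,0,0,1,1,0,1,1,0,0,0,1,0] -> 15 nonzero

Answer: 15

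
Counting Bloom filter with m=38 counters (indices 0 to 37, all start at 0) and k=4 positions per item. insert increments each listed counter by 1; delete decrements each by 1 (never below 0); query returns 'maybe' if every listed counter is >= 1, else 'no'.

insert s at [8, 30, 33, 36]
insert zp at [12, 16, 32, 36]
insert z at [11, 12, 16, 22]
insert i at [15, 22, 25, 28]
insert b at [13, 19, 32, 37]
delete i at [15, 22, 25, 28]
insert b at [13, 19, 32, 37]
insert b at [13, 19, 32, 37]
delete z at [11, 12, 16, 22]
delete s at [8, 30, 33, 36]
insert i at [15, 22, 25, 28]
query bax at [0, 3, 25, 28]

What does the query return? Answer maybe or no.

Answer: no

Derivation:
Step 1: insert s at [8, 30, 33, 36] -> counters=[0,0,0,0,0,0,0,0,1,0,0,0,0,0,0,0,0,0,0,0,0,0,0,0,0,0,0,0,0,0,1,0,0,1,0,0,1,0]
Step 2: insert zp at [12, 16, 32, 36] -> counters=[0,0,0,0,0,0,0,0,1,0,0,0,1,0,0,0,1,0,0,0,0,0,0,0,0,0,0,0,0,0,1,0,1,1,0,0,2,0]
Step 3: insert z at [11, 12, 16, 22] -> counters=[0,0,0,0,0,0,0,0,1,0,0,1,2,0,0,0,2,0,0,0,0,0,1,0,0,0,0,0,0,0,1,0,1,1,0,0,2,0]
Step 4: insert i at [15, 22, 25, 28] -> counters=[0,0,0,0,0,0,0,0,1,0,0,1,2,0,0,1,2,0,0,0,0,0,2,0,0,1,0,0,1,0,1,0,1,1,0,0,2,0]
Step 5: insert b at [13, 19, 32, 37] -> counters=[0,0,0,0,0,0,0,0,1,0,0,1,2,1,0,1,2,0,0,1,0,0,2,0,0,1,0,0,1,0,1,0,2,1,0,0,2,1]
Step 6: delete i at [15, 22, 25, 28] -> counters=[0,0,0,0,0,0,0,0,1,0,0,1,2,1,0,0,2,0,0,1,0,0,1,0,0,0,0,0,0,0,1,0,2,1,0,0,2,1]
Step 7: insert b at [13, 19, 32, 37] -> counters=[0,0,0,0,0,0,0,0,1,0,0,1,2,2,0,0,2,0,0,2,0,0,1,0,0,0,0,0,0,0,1,0,3,1,0,0,2,2]
Step 8: insert b at [13, 19, 32, 37] -> counters=[0,0,0,0,0,0,0,0,1,0,0,1,2,3,0,0,2,0,0,3,0,0,1,0,0,0,0,0,0,0,1,0,4,1,0,0,2,3]
Step 9: delete z at [11, 12, 16, 22] -> counters=[0,0,0,0,0,0,0,0,1,0,0,0,1,3,0,0,1,0,0,3,0,0,0,0,0,0,0,0,0,0,1,0,4,1,0,0,2,3]
Step 10: delete s at [8, 30, 33, 36] -> counters=[0,0,0,0,0,0,0,0,0,0,0,0,1,3,0,0,1,0,0,3,0,0,0,0,0,0,0,0,0,0,0,0,4,0,0,0,1,3]
Step 11: insert i at [15, 22, 25, 28] -> counters=[0,0,0,0,0,0,0,0,0,0,0,0,1,3,0,1,1,0,0,3,0,0,1,0,0,1,0,0,1,0,0,0,4,0,0,0,1,3]
Query bax: check counters[0]=0 counters[3]=0 counters[25]=1 counters[28]=1 -> no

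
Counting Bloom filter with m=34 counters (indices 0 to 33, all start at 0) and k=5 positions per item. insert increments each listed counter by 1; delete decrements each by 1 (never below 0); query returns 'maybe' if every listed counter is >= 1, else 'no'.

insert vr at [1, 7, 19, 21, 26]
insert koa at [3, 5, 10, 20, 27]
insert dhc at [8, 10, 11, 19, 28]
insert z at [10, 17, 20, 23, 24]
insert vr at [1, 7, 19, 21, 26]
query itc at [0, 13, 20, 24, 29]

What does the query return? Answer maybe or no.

Step 1: insert vr at [1, 7, 19, 21, 26] -> counters=[0,1,0,0,0,0,0,1,0,0,0,0,0,0,0,0,0,0,0,1,0,1,0,0,0,0,1,0,0,0,0,0,0,0]
Step 2: insert koa at [3, 5, 10, 20, 27] -> counters=[0,1,0,1,0,1,0,1,0,0,1,0,0,0,0,0,0,0,0,1,1,1,0,0,0,0,1,1,0,0,0,0,0,0]
Step 3: insert dhc at [8, 10, 11, 19, 28] -> counters=[0,1,0,1,0,1,0,1,1,0,2,1,0,0,0,0,0,0,0,2,1,1,0,0,0,0,1,1,1,0,0,0,0,0]
Step 4: insert z at [10, 17, 20, 23, 24] -> counters=[0,1,0,1,0,1,0,1,1,0,3,1,0,0,0,0,0,1,0,2,2,1,0,1,1,0,1,1,1,0,0,0,0,0]
Step 5: insert vr at [1, 7, 19, 21, 26] -> counters=[0,2,0,1,0,1,0,2,1,0,3,1,0,0,0,0,0,1,0,3,2,2,0,1,1,0,2,1,1,0,0,0,0,0]
Query itc: check counters[0]=0 counters[13]=0 counters[20]=2 counters[24]=1 counters[29]=0 -> no

Answer: no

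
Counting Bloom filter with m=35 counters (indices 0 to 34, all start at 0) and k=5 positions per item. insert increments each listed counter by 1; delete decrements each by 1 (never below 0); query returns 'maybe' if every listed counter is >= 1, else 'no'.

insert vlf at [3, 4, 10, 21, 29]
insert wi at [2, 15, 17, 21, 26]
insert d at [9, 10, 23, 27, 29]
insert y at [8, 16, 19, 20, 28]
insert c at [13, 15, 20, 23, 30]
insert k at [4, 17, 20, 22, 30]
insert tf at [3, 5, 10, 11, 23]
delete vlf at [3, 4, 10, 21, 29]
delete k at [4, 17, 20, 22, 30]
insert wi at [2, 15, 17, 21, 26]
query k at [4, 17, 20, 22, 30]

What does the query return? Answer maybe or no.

Answer: no

Derivation:
Step 1: insert vlf at [3, 4, 10, 21, 29] -> counters=[0,0,0,1,1,0,0,0,0,0,1,0,0,0,0,0,0,0,0,0,0,1,0,0,0,0,0,0,0,1,0,0,0,0,0]
Step 2: insert wi at [2, 15, 17, 21, 26] -> counters=[0,0,1,1,1,0,0,0,0,0,1,0,0,0,0,1,0,1,0,0,0,2,0,0,0,0,1,0,0,1,0,0,0,0,0]
Step 3: insert d at [9, 10, 23, 27, 29] -> counters=[0,0,1,1,1,0,0,0,0,1,2,0,0,0,0,1,0,1,0,0,0,2,0,1,0,0,1,1,0,2,0,0,0,0,0]
Step 4: insert y at [8, 16, 19, 20, 28] -> counters=[0,0,1,1,1,0,0,0,1,1,2,0,0,0,0,1,1,1,0,1,1,2,0,1,0,0,1,1,1,2,0,0,0,0,0]
Step 5: insert c at [13, 15, 20, 23, 30] -> counters=[0,0,1,1,1,0,0,0,1,1,2,0,0,1,0,2,1,1,0,1,2,2,0,2,0,0,1,1,1,2,1,0,0,0,0]
Step 6: insert k at [4, 17, 20, 22, 30] -> counters=[0,0,1,1,2,0,0,0,1,1,2,0,0,1,0,2,1,2,0,1,3,2,1,2,0,0,1,1,1,2,2,0,0,0,0]
Step 7: insert tf at [3, 5, 10, 11, 23] -> counters=[0,0,1,2,2,1,0,0,1,1,3,1,0,1,0,2,1,2,0,1,3,2,1,3,0,0,1,1,1,2,2,0,0,0,0]
Step 8: delete vlf at [3, 4, 10, 21, 29] -> counters=[0,0,1,1,1,1,0,0,1,1,2,1,0,1,0,2,1,2,0,1,3,1,1,3,0,0,1,1,1,1,2,0,0,0,0]
Step 9: delete k at [4, 17, 20, 22, 30] -> counters=[0,0,1,1,0,1,0,0,1,1,2,1,0,1,0,2,1,1,0,1,2,1,0,3,0,0,1,1,1,1,1,0,0,0,0]
Step 10: insert wi at [2, 15, 17, 21, 26] -> counters=[0,0,2,1,0,1,0,0,1,1,2,1,0,1,0,3,1,2,0,1,2,2,0,3,0,0,2,1,1,1,1,0,0,0,0]
Query k: check counters[4]=0 counters[17]=2 counters[20]=2 counters[22]=0 counters[30]=1 -> no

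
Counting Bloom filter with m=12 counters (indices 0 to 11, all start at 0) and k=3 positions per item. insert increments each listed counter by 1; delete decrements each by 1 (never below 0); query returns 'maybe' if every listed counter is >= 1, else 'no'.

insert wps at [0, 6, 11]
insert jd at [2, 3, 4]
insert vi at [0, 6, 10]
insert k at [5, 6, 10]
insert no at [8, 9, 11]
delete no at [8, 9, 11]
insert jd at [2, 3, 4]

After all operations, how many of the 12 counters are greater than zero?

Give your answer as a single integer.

Step 1: insert wps at [0, 6, 11] -> counters=[1,0,0,0,0,0,1,0,0,0,0,1]
Step 2: insert jd at [2, 3, 4] -> counters=[1,0,1,1,1,0,1,0,0,0,0,1]
Step 3: insert vi at [0, 6, 10] -> counters=[2,0,1,1,1,0,2,0,0,0,1,1]
Step 4: insert k at [5, 6, 10] -> counters=[2,0,1,1,1,1,3,0,0,0,2,1]
Step 5: insert no at [8, 9, 11] -> counters=[2,0,1,1,1,1,3,0,1,1,2,2]
Step 6: delete no at [8, 9, 11] -> counters=[2,0,1,1,1,1,3,0,0,0,2,1]
Step 7: insert jd at [2, 3, 4] -> counters=[2,0,2,2,2,1,3,0,0,0,2,1]
Final counters=[2,0,2,2,2,1,3,0,0,0,2,1] -> 8 nonzero

Answer: 8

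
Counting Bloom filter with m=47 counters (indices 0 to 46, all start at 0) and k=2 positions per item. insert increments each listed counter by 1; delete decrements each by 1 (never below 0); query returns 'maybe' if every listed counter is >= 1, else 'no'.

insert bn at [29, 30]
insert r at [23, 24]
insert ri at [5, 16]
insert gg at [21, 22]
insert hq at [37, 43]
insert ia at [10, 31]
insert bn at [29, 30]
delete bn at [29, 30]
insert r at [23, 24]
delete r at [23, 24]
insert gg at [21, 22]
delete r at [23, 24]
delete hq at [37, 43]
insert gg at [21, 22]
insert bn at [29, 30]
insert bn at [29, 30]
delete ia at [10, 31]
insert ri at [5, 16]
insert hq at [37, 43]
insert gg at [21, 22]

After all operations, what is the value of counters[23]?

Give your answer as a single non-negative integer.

Step 1: insert bn at [29, 30] -> counters=[0,0,0,0,0,0,0,0,0,0,0,0,0,0,0,0,0,0,0,0,0,0,0,0,0,0,0,0,0,1,1,0,0,0,0,0,0,0,0,0,0,0,0,0,0,0,0]
Step 2: insert r at [23, 24] -> counters=[0,0,0,0,0,0,0,0,0,0,0,0,0,0,0,0,0,0,0,0,0,0,0,1,1,0,0,0,0,1,1,0,0,0,0,0,0,0,0,0,0,0,0,0,0,0,0]
Step 3: insert ri at [5, 16] -> counters=[0,0,0,0,0,1,0,0,0,0,0,0,0,0,0,0,1,0,0,0,0,0,0,1,1,0,0,0,0,1,1,0,0,0,0,0,0,0,0,0,0,0,0,0,0,0,0]
Step 4: insert gg at [21, 22] -> counters=[0,0,0,0,0,1,0,0,0,0,0,0,0,0,0,0,1,0,0,0,0,1,1,1,1,0,0,0,0,1,1,0,0,0,0,0,0,0,0,0,0,0,0,0,0,0,0]
Step 5: insert hq at [37, 43] -> counters=[0,0,0,0,0,1,0,0,0,0,0,0,0,0,0,0,1,0,0,0,0,1,1,1,1,0,0,0,0,1,1,0,0,0,0,0,0,1,0,0,0,0,0,1,0,0,0]
Step 6: insert ia at [10, 31] -> counters=[0,0,0,0,0,1,0,0,0,0,1,0,0,0,0,0,1,0,0,0,0,1,1,1,1,0,0,0,0,1,1,1,0,0,0,0,0,1,0,0,0,0,0,1,0,0,0]
Step 7: insert bn at [29, 30] -> counters=[0,0,0,0,0,1,0,0,0,0,1,0,0,0,0,0,1,0,0,0,0,1,1,1,1,0,0,0,0,2,2,1,0,0,0,0,0,1,0,0,0,0,0,1,0,0,0]
Step 8: delete bn at [29, 30] -> counters=[0,0,0,0,0,1,0,0,0,0,1,0,0,0,0,0,1,0,0,0,0,1,1,1,1,0,0,0,0,1,1,1,0,0,0,0,0,1,0,0,0,0,0,1,0,0,0]
Step 9: insert r at [23, 24] -> counters=[0,0,0,0,0,1,0,0,0,0,1,0,0,0,0,0,1,0,0,0,0,1,1,2,2,0,0,0,0,1,1,1,0,0,0,0,0,1,0,0,0,0,0,1,0,0,0]
Step 10: delete r at [23, 24] -> counters=[0,0,0,0,0,1,0,0,0,0,1,0,0,0,0,0,1,0,0,0,0,1,1,1,1,0,0,0,0,1,1,1,0,0,0,0,0,1,0,0,0,0,0,1,0,0,0]
Step 11: insert gg at [21, 22] -> counters=[0,0,0,0,0,1,0,0,0,0,1,0,0,0,0,0,1,0,0,0,0,2,2,1,1,0,0,0,0,1,1,1,0,0,0,0,0,1,0,0,0,0,0,1,0,0,0]
Step 12: delete r at [23, 24] -> counters=[0,0,0,0,0,1,0,0,0,0,1,0,0,0,0,0,1,0,0,0,0,2,2,0,0,0,0,0,0,1,1,1,0,0,0,0,0,1,0,0,0,0,0,1,0,0,0]
Step 13: delete hq at [37, 43] -> counters=[0,0,0,0,0,1,0,0,0,0,1,0,0,0,0,0,1,0,0,0,0,2,2,0,0,0,0,0,0,1,1,1,0,0,0,0,0,0,0,0,0,0,0,0,0,0,0]
Step 14: insert gg at [21, 22] -> counters=[0,0,0,0,0,1,0,0,0,0,1,0,0,0,0,0,1,0,0,0,0,3,3,0,0,0,0,0,0,1,1,1,0,0,0,0,0,0,0,0,0,0,0,0,0,0,0]
Step 15: insert bn at [29, 30] -> counters=[0,0,0,0,0,1,0,0,0,0,1,0,0,0,0,0,1,0,0,0,0,3,3,0,0,0,0,0,0,2,2,1,0,0,0,0,0,0,0,0,0,0,0,0,0,0,0]
Step 16: insert bn at [29, 30] -> counters=[0,0,0,0,0,1,0,0,0,0,1,0,0,0,0,0,1,0,0,0,0,3,3,0,0,0,0,0,0,3,3,1,0,0,0,0,0,0,0,0,0,0,0,0,0,0,0]
Step 17: delete ia at [10, 31] -> counters=[0,0,0,0,0,1,0,0,0,0,0,0,0,0,0,0,1,0,0,0,0,3,3,0,0,0,0,0,0,3,3,0,0,0,0,0,0,0,0,0,0,0,0,0,0,0,0]
Step 18: insert ri at [5, 16] -> counters=[0,0,0,0,0,2,0,0,0,0,0,0,0,0,0,0,2,0,0,0,0,3,3,0,0,0,0,0,0,3,3,0,0,0,0,0,0,0,0,0,0,0,0,0,0,0,0]
Step 19: insert hq at [37, 43] -> counters=[0,0,0,0,0,2,0,0,0,0,0,0,0,0,0,0,2,0,0,0,0,3,3,0,0,0,0,0,0,3,3,0,0,0,0,0,0,1,0,0,0,0,0,1,0,0,0]
Step 20: insert gg at [21, 22] -> counters=[0,0,0,0,0,2,0,0,0,0,0,0,0,0,0,0,2,0,0,0,0,4,4,0,0,0,0,0,0,3,3,0,0,0,0,0,0,1,0,0,0,0,0,1,0,0,0]
Final counters=[0,0,0,0,0,2,0,0,0,0,0,0,0,0,0,0,2,0,0,0,0,4,4,0,0,0,0,0,0,3,3,0,0,0,0,0,0,1,0,0,0,0,0,1,0,0,0] -> counters[23]=0

Answer: 0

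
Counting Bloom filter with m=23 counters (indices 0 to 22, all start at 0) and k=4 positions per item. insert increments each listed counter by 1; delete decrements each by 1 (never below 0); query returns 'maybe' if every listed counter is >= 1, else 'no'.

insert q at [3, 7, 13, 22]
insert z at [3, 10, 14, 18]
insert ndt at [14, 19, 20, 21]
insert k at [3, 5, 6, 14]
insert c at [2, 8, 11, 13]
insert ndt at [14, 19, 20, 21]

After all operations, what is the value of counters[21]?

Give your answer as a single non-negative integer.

Step 1: insert q at [3, 7, 13, 22] -> counters=[0,0,0,1,0,0,0,1,0,0,0,0,0,1,0,0,0,0,0,0,0,0,1]
Step 2: insert z at [3, 10, 14, 18] -> counters=[0,0,0,2,0,0,0,1,0,0,1,0,0,1,1,0,0,0,1,0,0,0,1]
Step 3: insert ndt at [14, 19, 20, 21] -> counters=[0,0,0,2,0,0,0,1,0,0,1,0,0,1,2,0,0,0,1,1,1,1,1]
Step 4: insert k at [3, 5, 6, 14] -> counters=[0,0,0,3,0,1,1,1,0,0,1,0,0,1,3,0,0,0,1,1,1,1,1]
Step 5: insert c at [2, 8, 11, 13] -> counters=[0,0,1,3,0,1,1,1,1,0,1,1,0,2,3,0,0,0,1,1,1,1,1]
Step 6: insert ndt at [14, 19, 20, 21] -> counters=[0,0,1,3,0,1,1,1,1,0,1,1,0,2,4,0,0,0,1,2,2,2,1]
Final counters=[0,0,1,3,0,1,1,1,1,0,1,1,0,2,4,0,0,0,1,2,2,2,1] -> counters[21]=2

Answer: 2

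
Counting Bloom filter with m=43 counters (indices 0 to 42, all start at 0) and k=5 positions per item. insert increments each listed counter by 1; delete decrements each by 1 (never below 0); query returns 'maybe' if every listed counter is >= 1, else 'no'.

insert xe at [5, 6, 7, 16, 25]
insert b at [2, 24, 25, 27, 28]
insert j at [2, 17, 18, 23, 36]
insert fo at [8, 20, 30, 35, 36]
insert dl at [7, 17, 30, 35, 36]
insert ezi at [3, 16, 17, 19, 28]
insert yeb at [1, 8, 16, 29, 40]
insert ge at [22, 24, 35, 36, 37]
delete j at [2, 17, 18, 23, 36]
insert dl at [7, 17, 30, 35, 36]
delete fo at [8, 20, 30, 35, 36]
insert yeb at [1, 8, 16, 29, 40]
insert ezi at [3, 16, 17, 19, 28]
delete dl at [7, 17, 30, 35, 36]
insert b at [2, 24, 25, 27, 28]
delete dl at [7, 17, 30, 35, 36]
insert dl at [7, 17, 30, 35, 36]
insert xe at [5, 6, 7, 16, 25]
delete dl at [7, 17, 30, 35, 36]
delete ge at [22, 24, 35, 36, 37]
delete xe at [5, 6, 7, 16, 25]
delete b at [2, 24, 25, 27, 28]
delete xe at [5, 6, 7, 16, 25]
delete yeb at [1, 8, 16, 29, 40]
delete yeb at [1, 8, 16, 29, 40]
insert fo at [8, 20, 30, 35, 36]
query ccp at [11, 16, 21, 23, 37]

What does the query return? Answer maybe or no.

Answer: no

Derivation:
Step 1: insert xe at [5, 6, 7, 16, 25] -> counters=[0,0,0,0,0,1,1,1,0,0,0,0,0,0,0,0,1,0,0,0,0,0,0,0,0,1,0,0,0,0,0,0,0,0,0,0,0,0,0,0,0,0,0]
Step 2: insert b at [2, 24, 25, 27, 28] -> counters=[0,0,1,0,0,1,1,1,0,0,0,0,0,0,0,0,1,0,0,0,0,0,0,0,1,2,0,1,1,0,0,0,0,0,0,0,0,0,0,0,0,0,0]
Step 3: insert j at [2, 17, 18, 23, 36] -> counters=[0,0,2,0,0,1,1,1,0,0,0,0,0,0,0,0,1,1,1,0,0,0,0,1,1,2,0,1,1,0,0,0,0,0,0,0,1,0,0,0,0,0,0]
Step 4: insert fo at [8, 20, 30, 35, 36] -> counters=[0,0,2,0,0,1,1,1,1,0,0,0,0,0,0,0,1,1,1,0,1,0,0,1,1,2,0,1,1,0,1,0,0,0,0,1,2,0,0,0,0,0,0]
Step 5: insert dl at [7, 17, 30, 35, 36] -> counters=[0,0,2,0,0,1,1,2,1,0,0,0,0,0,0,0,1,2,1,0,1,0,0,1,1,2,0,1,1,0,2,0,0,0,0,2,3,0,0,0,0,0,0]
Step 6: insert ezi at [3, 16, 17, 19, 28] -> counters=[0,0,2,1,0,1,1,2,1,0,0,0,0,0,0,0,2,3,1,1,1,0,0,1,1,2,0,1,2,0,2,0,0,0,0,2,3,0,0,0,0,0,0]
Step 7: insert yeb at [1, 8, 16, 29, 40] -> counters=[0,1,2,1,0,1,1,2,2,0,0,0,0,0,0,0,3,3,1,1,1,0,0,1,1,2,0,1,2,1,2,0,0,0,0,2,3,0,0,0,1,0,0]
Step 8: insert ge at [22, 24, 35, 36, 37] -> counters=[0,1,2,1,0,1,1,2,2,0,0,0,0,0,0,0,3,3,1,1,1,0,1,1,2,2,0,1,2,1,2,0,0,0,0,3,4,1,0,0,1,0,0]
Step 9: delete j at [2, 17, 18, 23, 36] -> counters=[0,1,1,1,0,1,1,2,2,0,0,0,0,0,0,0,3,2,0,1,1,0,1,0,2,2,0,1,2,1,2,0,0,0,0,3,3,1,0,0,1,0,0]
Step 10: insert dl at [7, 17, 30, 35, 36] -> counters=[0,1,1,1,0,1,1,3,2,0,0,0,0,0,0,0,3,3,0,1,1,0,1,0,2,2,0,1,2,1,3,0,0,0,0,4,4,1,0,0,1,0,0]
Step 11: delete fo at [8, 20, 30, 35, 36] -> counters=[0,1,1,1,0,1,1,3,1,0,0,0,0,0,0,0,3,3,0,1,0,0,1,0,2,2,0,1,2,1,2,0,0,0,0,3,3,1,0,0,1,0,0]
Step 12: insert yeb at [1, 8, 16, 29, 40] -> counters=[0,2,1,1,0,1,1,3,2,0,0,0,0,0,0,0,4,3,0,1,0,0,1,0,2,2,0,1,2,2,2,0,0,0,0,3,3,1,0,0,2,0,0]
Step 13: insert ezi at [3, 16, 17, 19, 28] -> counters=[0,2,1,2,0,1,1,3,2,0,0,0,0,0,0,0,5,4,0,2,0,0,1,0,2,2,0,1,3,2,2,0,0,0,0,3,3,1,0,0,2,0,0]
Step 14: delete dl at [7, 17, 30, 35, 36] -> counters=[0,2,1,2,0,1,1,2,2,0,0,0,0,0,0,0,5,3,0,2,0,0,1,0,2,2,0,1,3,2,1,0,0,0,0,2,2,1,0,0,2,0,0]
Step 15: insert b at [2, 24, 25, 27, 28] -> counters=[0,2,2,2,0,1,1,2,2,0,0,0,0,0,0,0,5,3,0,2,0,0,1,0,3,3,0,2,4,2,1,0,0,0,0,2,2,1,0,0,2,0,0]
Step 16: delete dl at [7, 17, 30, 35, 36] -> counters=[0,2,2,2,0,1,1,1,2,0,0,0,0,0,0,0,5,2,0,2,0,0,1,0,3,3,0,2,4,2,0,0,0,0,0,1,1,1,0,0,2,0,0]
Step 17: insert dl at [7, 17, 30, 35, 36] -> counters=[0,2,2,2,0,1,1,2,2,0,0,0,0,0,0,0,5,3,0,2,0,0,1,0,3,3,0,2,4,2,1,0,0,0,0,2,2,1,0,0,2,0,0]
Step 18: insert xe at [5, 6, 7, 16, 25] -> counters=[0,2,2,2,0,2,2,3,2,0,0,0,0,0,0,0,6,3,0,2,0,0,1,0,3,4,0,2,4,2,1,0,0,0,0,2,2,1,0,0,2,0,0]
Step 19: delete dl at [7, 17, 30, 35, 36] -> counters=[0,2,2,2,0,2,2,2,2,0,0,0,0,0,0,0,6,2,0,2,0,0,1,0,3,4,0,2,4,2,0,0,0,0,0,1,1,1,0,0,2,0,0]
Step 20: delete ge at [22, 24, 35, 36, 37] -> counters=[0,2,2,2,0,2,2,2,2,0,0,0,0,0,0,0,6,2,0,2,0,0,0,0,2,4,0,2,4,2,0,0,0,0,0,0,0,0,0,0,2,0,0]
Step 21: delete xe at [5, 6, 7, 16, 25] -> counters=[0,2,2,2,0,1,1,1,2,0,0,0,0,0,0,0,5,2,0,2,0,0,0,0,2,3,0,2,4,2,0,0,0,0,0,0,0,0,0,0,2,0,0]
Step 22: delete b at [2, 24, 25, 27, 28] -> counters=[0,2,1,2,0,1,1,1,2,0,0,0,0,0,0,0,5,2,0,2,0,0,0,0,1,2,0,1,3,2,0,0,0,0,0,0,0,0,0,0,2,0,0]
Step 23: delete xe at [5, 6, 7, 16, 25] -> counters=[0,2,1,2,0,0,0,0,2,0,0,0,0,0,0,0,4,2,0,2,0,0,0,0,1,1,0,1,3,2,0,0,0,0,0,0,0,0,0,0,2,0,0]
Step 24: delete yeb at [1, 8, 16, 29, 40] -> counters=[0,1,1,2,0,0,0,0,1,0,0,0,0,0,0,0,3,2,0,2,0,0,0,0,1,1,0,1,3,1,0,0,0,0,0,0,0,0,0,0,1,0,0]
Step 25: delete yeb at [1, 8, 16, 29, 40] -> counters=[0,0,1,2,0,0,0,0,0,0,0,0,0,0,0,0,2,2,0,2,0,0,0,0,1,1,0,1,3,0,0,0,0,0,0,0,0,0,0,0,0,0,0]
Step 26: insert fo at [8, 20, 30, 35, 36] -> counters=[0,0,1,2,0,0,0,0,1,0,0,0,0,0,0,0,2,2,0,2,1,0,0,0,1,1,0,1,3,0,1,0,0,0,0,1,1,0,0,0,0,0,0]
Query ccp: check counters[11]=0 counters[16]=2 counters[21]=0 counters[23]=0 counters[37]=0 -> no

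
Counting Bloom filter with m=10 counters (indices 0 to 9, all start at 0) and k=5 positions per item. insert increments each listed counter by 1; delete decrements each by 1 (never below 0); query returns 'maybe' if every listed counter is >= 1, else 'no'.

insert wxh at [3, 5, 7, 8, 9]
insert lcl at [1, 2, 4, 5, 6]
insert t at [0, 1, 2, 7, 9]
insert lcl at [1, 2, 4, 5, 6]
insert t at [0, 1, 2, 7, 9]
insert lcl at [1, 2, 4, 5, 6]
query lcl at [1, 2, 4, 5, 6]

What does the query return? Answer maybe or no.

Step 1: insert wxh at [3, 5, 7, 8, 9] -> counters=[0,0,0,1,0,1,0,1,1,1]
Step 2: insert lcl at [1, 2, 4, 5, 6] -> counters=[0,1,1,1,1,2,1,1,1,1]
Step 3: insert t at [0, 1, 2, 7, 9] -> counters=[1,2,2,1,1,2,1,2,1,2]
Step 4: insert lcl at [1, 2, 4, 5, 6] -> counters=[1,3,3,1,2,3,2,2,1,2]
Step 5: insert t at [0, 1, 2, 7, 9] -> counters=[2,4,4,1,2,3,2,3,1,3]
Step 6: insert lcl at [1, 2, 4, 5, 6] -> counters=[2,5,5,1,3,4,3,3,1,3]
Query lcl: check counters[1]=5 counters[2]=5 counters[4]=3 counters[5]=4 counters[6]=3 -> maybe

Answer: maybe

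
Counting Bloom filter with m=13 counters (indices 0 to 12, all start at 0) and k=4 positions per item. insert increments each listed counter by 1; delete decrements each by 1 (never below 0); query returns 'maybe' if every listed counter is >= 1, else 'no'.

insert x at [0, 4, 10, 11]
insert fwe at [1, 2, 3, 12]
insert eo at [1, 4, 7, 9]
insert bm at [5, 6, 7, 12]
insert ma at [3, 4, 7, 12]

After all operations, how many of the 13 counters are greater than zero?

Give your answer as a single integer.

Answer: 12

Derivation:
Step 1: insert x at [0, 4, 10, 11] -> counters=[1,0,0,0,1,0,0,0,0,0,1,1,0]
Step 2: insert fwe at [1, 2, 3, 12] -> counters=[1,1,1,1,1,0,0,0,0,0,1,1,1]
Step 3: insert eo at [1, 4, 7, 9] -> counters=[1,2,1,1,2,0,0,1,0,1,1,1,1]
Step 4: insert bm at [5, 6, 7, 12] -> counters=[1,2,1,1,2,1,1,2,0,1,1,1,2]
Step 5: insert ma at [3, 4, 7, 12] -> counters=[1,2,1,2,3,1,1,3,0,1,1,1,3]
Final counters=[1,2,1,2,3,1,1,3,0,1,1,1,3] -> 12 nonzero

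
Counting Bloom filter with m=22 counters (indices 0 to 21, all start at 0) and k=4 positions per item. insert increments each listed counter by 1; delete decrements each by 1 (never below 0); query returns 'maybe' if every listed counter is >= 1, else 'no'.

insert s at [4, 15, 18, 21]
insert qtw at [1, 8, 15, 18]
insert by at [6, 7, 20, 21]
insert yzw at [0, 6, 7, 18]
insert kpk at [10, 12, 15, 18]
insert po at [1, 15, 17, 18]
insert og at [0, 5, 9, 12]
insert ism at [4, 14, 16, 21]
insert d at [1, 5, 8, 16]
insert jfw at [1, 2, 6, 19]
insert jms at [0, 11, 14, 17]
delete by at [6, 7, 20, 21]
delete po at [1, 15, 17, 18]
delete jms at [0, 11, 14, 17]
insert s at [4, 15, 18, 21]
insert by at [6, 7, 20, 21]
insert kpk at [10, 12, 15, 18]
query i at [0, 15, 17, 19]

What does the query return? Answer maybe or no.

Answer: no

Derivation:
Step 1: insert s at [4, 15, 18, 21] -> counters=[0,0,0,0,1,0,0,0,0,0,0,0,0,0,0,1,0,0,1,0,0,1]
Step 2: insert qtw at [1, 8, 15, 18] -> counters=[0,1,0,0,1,0,0,0,1,0,0,0,0,0,0,2,0,0,2,0,0,1]
Step 3: insert by at [6, 7, 20, 21] -> counters=[0,1,0,0,1,0,1,1,1,0,0,0,0,0,0,2,0,0,2,0,1,2]
Step 4: insert yzw at [0, 6, 7, 18] -> counters=[1,1,0,0,1,0,2,2,1,0,0,0,0,0,0,2,0,0,3,0,1,2]
Step 5: insert kpk at [10, 12, 15, 18] -> counters=[1,1,0,0,1,0,2,2,1,0,1,0,1,0,0,3,0,0,4,0,1,2]
Step 6: insert po at [1, 15, 17, 18] -> counters=[1,2,0,0,1,0,2,2,1,0,1,0,1,0,0,4,0,1,5,0,1,2]
Step 7: insert og at [0, 5, 9, 12] -> counters=[2,2,0,0,1,1,2,2,1,1,1,0,2,0,0,4,0,1,5,0,1,2]
Step 8: insert ism at [4, 14, 16, 21] -> counters=[2,2,0,0,2,1,2,2,1,1,1,0,2,0,1,4,1,1,5,0,1,3]
Step 9: insert d at [1, 5, 8, 16] -> counters=[2,3,0,0,2,2,2,2,2,1,1,0,2,0,1,4,2,1,5,0,1,3]
Step 10: insert jfw at [1, 2, 6, 19] -> counters=[2,4,1,0,2,2,3,2,2,1,1,0,2,0,1,4,2,1,5,1,1,3]
Step 11: insert jms at [0, 11, 14, 17] -> counters=[3,4,1,0,2,2,3,2,2,1,1,1,2,0,2,4,2,2,5,1,1,3]
Step 12: delete by at [6, 7, 20, 21] -> counters=[3,4,1,0,2,2,2,1,2,1,1,1,2,0,2,4,2,2,5,1,0,2]
Step 13: delete po at [1, 15, 17, 18] -> counters=[3,3,1,0,2,2,2,1,2,1,1,1,2,0,2,3,2,1,4,1,0,2]
Step 14: delete jms at [0, 11, 14, 17] -> counters=[2,3,1,0,2,2,2,1,2,1,1,0,2,0,1,3,2,0,4,1,0,2]
Step 15: insert s at [4, 15, 18, 21] -> counters=[2,3,1,0,3,2,2,1,2,1,1,0,2,0,1,4,2,0,5,1,0,3]
Step 16: insert by at [6, 7, 20, 21] -> counters=[2,3,1,0,3,2,3,2,2,1,1,0,2,0,1,4,2,0,5,1,1,4]
Step 17: insert kpk at [10, 12, 15, 18] -> counters=[2,3,1,0,3,2,3,2,2,1,2,0,3,0,1,5,2,0,6,1,1,4]
Query i: check counters[0]=2 counters[15]=5 counters[17]=0 counters[19]=1 -> no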